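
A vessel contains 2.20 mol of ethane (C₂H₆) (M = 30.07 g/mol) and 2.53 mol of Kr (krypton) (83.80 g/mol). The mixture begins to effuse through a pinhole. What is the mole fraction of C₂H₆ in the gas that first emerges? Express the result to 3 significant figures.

Effusion rate of each component ∝ n_i/√M_i (partial pressure × 1/√M).
x_C₂H₆(eff) = (n_C₂H₆/√M_C₂H₆) / (n_C₂H₆/√M_C₂H₆ + n_Kr/√M_Kr)
= (2.20/√30.07) / (2.20/√30.07 + 2.53/√83.80) = 0.4012/(0.4012 + 0.2764) = 0.592.

0.592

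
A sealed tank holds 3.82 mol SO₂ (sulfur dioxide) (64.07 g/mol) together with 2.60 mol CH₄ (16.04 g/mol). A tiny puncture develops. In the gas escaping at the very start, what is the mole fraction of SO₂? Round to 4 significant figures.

0.4237

The effusion rate of species i is ∝ p_i/√M_i ∝ n_i/√M_i.
So x_SO₂ in the escaping gas = (n_SO₂/√M_SO₂) / Σ(n_i/√M_i)
= (3.82/√64.07) / (3.82/√64.07 + 2.60/√16.04) = 0.4772/(0.4772 + 0.6492) = 0.4237.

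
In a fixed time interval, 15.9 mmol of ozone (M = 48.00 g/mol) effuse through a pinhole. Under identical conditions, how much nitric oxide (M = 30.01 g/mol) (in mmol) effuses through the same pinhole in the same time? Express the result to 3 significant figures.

20.1 mmol

Using Graham's law: rate_NO/rate_O₃ = √(M_O₃/M_NO) = √(48.00/30.01) = √1.599 = 1.265.
So the amount for NO is 15.9 × 1.265 = 20.1 mmol.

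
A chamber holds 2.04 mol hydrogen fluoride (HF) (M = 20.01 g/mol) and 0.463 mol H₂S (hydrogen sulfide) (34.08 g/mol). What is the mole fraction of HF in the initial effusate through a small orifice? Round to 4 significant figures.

0.8519

Each component's effusion rate ∝ (its partial pressure)·(1/√M) ∝ n_i/√M_i.
So x_HF in the escaping gas = (n_HF/√M_HF) / Σ(n_i/√M_i)
= (2.04/√20.01) / (2.04/√20.01 + 0.463/√34.08) = 0.4560/(0.4560 + 0.07931) = 0.8519.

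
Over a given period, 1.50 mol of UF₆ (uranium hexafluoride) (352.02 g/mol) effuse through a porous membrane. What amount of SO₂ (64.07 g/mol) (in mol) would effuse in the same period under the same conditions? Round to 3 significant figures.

3.52 mol

Graham's law gives rate_SO₂/rate_UF₆ = √(M_UF₆/M_SO₂) = √(352.02/64.07) = √5.494 = 2.344.
So the amount for SO₂ is 1.50 × 2.344 = 3.52 mol.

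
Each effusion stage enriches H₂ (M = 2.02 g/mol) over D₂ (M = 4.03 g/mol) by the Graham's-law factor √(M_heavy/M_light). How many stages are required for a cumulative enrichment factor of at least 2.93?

With α = √(4.03/2.02) per stage, ln α = ½ ln(1.99505) = 0.3453.
Need α^N ≥ 2.93 ⇒ N ≥ ln(2.93) / ln α = 1.075 / 0.3453 = 3.11.
Minimum whole number of stages: N = 4.

4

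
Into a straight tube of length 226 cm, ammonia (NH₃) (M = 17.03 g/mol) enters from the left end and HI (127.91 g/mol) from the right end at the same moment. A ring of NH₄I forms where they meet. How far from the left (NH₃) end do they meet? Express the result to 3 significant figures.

The fronts meet when d_NH₃ + d_HI = L with d_NH₃/d_HI = √(M_HI/M_NH₃) (Graham's law). Here √(M_HI/M_NH₃) = √(127.91/17.03) = 2.741.
With d_NH₃ + d_HI = 226 cm, d_HI = 226/(1 + 2.741) = 60.42 cm.
d_NH₃ = 226 − 60.42 = 166 cm.

166 cm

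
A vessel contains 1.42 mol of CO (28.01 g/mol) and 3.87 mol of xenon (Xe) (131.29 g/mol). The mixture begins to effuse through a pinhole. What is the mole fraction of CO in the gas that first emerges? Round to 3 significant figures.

Effusion rate of each component ∝ n_i/√M_i (partial pressure × 1/√M).
So x_CO in the escaping gas = (n_CO/√M_CO) / Σ(n_i/√M_i)
= (1.42/√28.01) / (1.42/√28.01 + 3.87/√131.29) = 0.2683/(0.2683 + 0.3377) = 0.443.

0.443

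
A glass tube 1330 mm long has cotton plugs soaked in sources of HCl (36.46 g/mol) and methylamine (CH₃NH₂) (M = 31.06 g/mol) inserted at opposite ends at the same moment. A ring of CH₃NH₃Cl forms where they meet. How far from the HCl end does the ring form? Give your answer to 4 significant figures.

Distances travelled in equal time are proportional to diffusion rates, so d_HCl/d_CH₃NH₂ = √(M_CH₃NH₂/M_HCl) = √(31.06/36.46) = 0.9230.
With d_HCl + d_CH₃NH₂ = 1330 mm, d_CH₃NH₂ = 1330/(1 + 0.9230) = 691.6 mm.
d_HCl = 1330 − 691.6 = 638.4 mm.

638.4 mm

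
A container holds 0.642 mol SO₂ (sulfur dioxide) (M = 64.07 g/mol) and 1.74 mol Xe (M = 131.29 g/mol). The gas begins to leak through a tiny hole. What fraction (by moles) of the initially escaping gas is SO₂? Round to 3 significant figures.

The effusion rate of species i is ∝ p_i/√M_i ∝ n_i/√M_i.
So x_SO₂ in the escaping gas = (n_SO₂/√M_SO₂) / Σ(n_i/√M_i)
= (0.642/√64.07) / (0.642/√64.07 + 1.74/√131.29) = 0.08021/(0.08021 + 0.1519) = 0.346.

0.346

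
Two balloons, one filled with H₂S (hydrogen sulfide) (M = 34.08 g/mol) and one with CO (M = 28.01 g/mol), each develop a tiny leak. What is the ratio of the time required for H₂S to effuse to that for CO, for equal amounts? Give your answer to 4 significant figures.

From Graham's law, t_H₂S/t_CO = √(M_H₂S/M_CO) = √(34.08/28.01) = √1.217 = 1.103.

1.103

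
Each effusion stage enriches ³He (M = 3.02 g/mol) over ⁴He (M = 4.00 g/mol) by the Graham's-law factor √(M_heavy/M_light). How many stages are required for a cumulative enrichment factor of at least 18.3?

21

Per stage α = (4.00/3.02)^(1/2) = 1.32450^0.5, giving ln α = 0.1405.
Need α^N ≥ 18.3 ⇒ N ≥ ln(18.3) / ln α = 2.907 / 0.1405 = 20.69.
Minimum whole number of stages: N = 21.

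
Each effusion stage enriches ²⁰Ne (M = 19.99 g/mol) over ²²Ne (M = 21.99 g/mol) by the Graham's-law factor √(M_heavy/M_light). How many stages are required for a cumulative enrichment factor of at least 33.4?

Per stage α = (21.99/19.99)^(1/2) = 1.10005^0.5, giving ln α = 0.04768.
Need α^N ≥ 33.4 ⇒ N ≥ ln(33.4) / ln α = 3.509 / 0.04768 = 73.59.
Minimum whole number of stages: N = 74.

74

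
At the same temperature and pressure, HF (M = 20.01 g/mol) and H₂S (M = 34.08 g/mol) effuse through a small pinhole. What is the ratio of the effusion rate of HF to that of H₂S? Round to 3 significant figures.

1.31

Since effusion rate ∝ 1/√M, rate_HF/rate_H₂S = √(M_H₂S/M_HF) = √(34.08/20.01) = √1.703 = 1.31.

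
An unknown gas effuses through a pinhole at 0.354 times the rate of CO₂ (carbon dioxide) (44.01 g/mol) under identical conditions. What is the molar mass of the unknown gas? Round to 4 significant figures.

351.2 g/mol

Since effusion rate ∝ 1/√M, rate_X/rate_CO₂ = √(M_CO₂/M_X).
0.354 = √(44.01/M_X)
M_X = 44.01 / 0.354² = 44.01 / 0.1253 = 351.2 g/mol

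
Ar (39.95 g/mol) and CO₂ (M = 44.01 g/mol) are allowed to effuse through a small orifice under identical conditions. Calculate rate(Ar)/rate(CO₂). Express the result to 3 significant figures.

By Graham's law, rate_Ar/rate_CO₂ = √(M_CO₂/M_Ar) = √(44.01/39.95) = √1.102 = 1.05.

1.05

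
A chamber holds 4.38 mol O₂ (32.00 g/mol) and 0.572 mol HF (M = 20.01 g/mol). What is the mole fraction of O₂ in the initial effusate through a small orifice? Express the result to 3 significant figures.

0.858

Each component's effusion rate ∝ (its partial pressure)·(1/√M) ∝ n_i/√M_i.
So x_O₂ in the escaping gas = (n_O₂/√M_O₂) / Σ(n_i/√M_i)
= (4.38/√32.00) / (4.38/√32.00 + 0.572/√20.01) = 0.7743/(0.7743 + 0.1279) = 0.858.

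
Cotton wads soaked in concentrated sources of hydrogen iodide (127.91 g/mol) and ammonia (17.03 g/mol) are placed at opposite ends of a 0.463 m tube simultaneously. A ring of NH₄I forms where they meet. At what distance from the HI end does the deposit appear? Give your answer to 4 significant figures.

The fronts meet when d_HI + d_NH₃ = L with d_HI/d_NH₃ = √(M_NH₃/M_HI) (Graham's law). Here √(M_NH₃/M_HI) = √(17.03/127.91) = 0.3649.
With d_HI + d_NH₃ = 0.463 m, d_NH₃ = 0.463/(1 + 0.3649) = 0.3392 m.
d_HI = 0.463 − 0.3392 = 0.1238 m.

0.1238 m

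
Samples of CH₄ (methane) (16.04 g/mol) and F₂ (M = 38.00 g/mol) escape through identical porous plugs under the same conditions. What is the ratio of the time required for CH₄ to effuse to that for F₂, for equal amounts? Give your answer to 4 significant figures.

0.6497

By Graham's law, t_CH₄/t_F₂ = √(M_CH₄/M_F₂) = √(16.04/38.00) = √0.4221 = 0.6497.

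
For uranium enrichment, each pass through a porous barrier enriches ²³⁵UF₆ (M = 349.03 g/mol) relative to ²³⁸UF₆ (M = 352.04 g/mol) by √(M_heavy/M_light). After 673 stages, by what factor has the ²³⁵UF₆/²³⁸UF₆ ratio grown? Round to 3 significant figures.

18.0

The single-stage factor is √(M_heavy/M_light), so 673 stages give [√(352.04/349.03)]^673 = (352.04/349.03)^(673/2).
= 1.00862^(673/2) = 18.0.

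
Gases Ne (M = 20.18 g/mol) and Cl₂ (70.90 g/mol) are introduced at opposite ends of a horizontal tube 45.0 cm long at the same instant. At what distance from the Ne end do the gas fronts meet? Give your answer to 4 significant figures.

Distances travelled in equal time are proportional to diffusion rates, so d_Ne/d_Cl₂ = √(M_Cl₂/M_Ne) = √(70.90/20.18) = 1.874.
With d_Ne + d_Cl₂ = 45.0 cm, d_Cl₂ = 45.0/(1 + 1.874) = 15.66 cm.
d_Ne = 45.0 − 15.66 = 29.34 cm.

29.34 cm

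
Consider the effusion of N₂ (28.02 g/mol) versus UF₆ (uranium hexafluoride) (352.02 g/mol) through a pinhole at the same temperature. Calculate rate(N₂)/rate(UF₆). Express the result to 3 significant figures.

Since effusion rate ∝ 1/√M, rate_N₂/rate_UF₆ = √(M_UF₆/M_N₂) = √(352.02/28.02) = √12.56 = 3.54.

3.54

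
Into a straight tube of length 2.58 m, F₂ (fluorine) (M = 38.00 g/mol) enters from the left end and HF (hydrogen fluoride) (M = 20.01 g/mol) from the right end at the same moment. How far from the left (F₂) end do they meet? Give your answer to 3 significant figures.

1.08 m

Distances travelled in equal time are proportional to diffusion rates, so d_F₂/d_HF = √(M_HF/M_F₂) = √(20.01/38.00) = 0.7257.
With d_F₂ + d_HF = 2.58 m, d_HF = 2.58/(1 + 0.7257) = 1.495 m.
d_F₂ = 2.58 − 1.495 = 1.08 m.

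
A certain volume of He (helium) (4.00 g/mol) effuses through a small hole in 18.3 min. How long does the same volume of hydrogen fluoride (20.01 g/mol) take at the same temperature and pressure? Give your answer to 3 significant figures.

40.9 min

From Graham's law, t_HF/t_He = √(M_HF/M_He) = √(20.01/4.00) = √5.003 = 2.237.
So the time for HF is 18.3 × 2.237 = 40.9 min.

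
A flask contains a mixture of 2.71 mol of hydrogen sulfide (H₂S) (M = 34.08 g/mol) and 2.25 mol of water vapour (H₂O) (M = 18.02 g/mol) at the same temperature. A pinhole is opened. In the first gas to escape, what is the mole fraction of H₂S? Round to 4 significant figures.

The effusion rate of species i is ∝ p_i/√M_i ∝ n_i/√M_i.
x_H₂S(eff) = (n_H₂S/√M_H₂S) / (n_H₂S/√M_H₂S + n_H₂O/√M_H₂O)
= (2.71/√34.08) / (2.71/√34.08 + 2.25/√18.02) = 0.4642/(0.4642 + 0.5300) = 0.4669.

0.4669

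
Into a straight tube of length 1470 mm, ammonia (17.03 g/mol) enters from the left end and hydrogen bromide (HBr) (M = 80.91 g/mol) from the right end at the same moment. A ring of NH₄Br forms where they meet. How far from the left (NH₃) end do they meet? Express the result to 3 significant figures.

In equal time, each gas travels a distance ∝ its rate ∝ 1/√M, so d_NH₃/d_HBr = √(M_HBr/M_NH₃) = √(80.91/17.03) = 2.180.
With d_NH₃ + d_HBr = 1470 mm, d_HBr = 1470/(1 + 2.180) = 462.3 mm.
d_NH₃ = 1470 − 462.3 = 1010 mm.

1010 mm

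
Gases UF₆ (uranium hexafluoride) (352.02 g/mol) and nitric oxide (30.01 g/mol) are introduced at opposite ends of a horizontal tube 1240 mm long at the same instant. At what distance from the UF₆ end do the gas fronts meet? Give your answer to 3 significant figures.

The fronts meet when d_UF₆ + d_NO = L with d_UF₆/d_NO = √(M_NO/M_UF₆) (Graham's law). Here √(M_NO/M_UF₆) = √(30.01/352.02) = 0.2920.
With d_UF₆ + d_NO = 1240 mm, d_NO = 1240/(1 + 0.2920) = 959.8 mm.
d_UF₆ = 1240 − 959.8 = 280 mm.

280 mm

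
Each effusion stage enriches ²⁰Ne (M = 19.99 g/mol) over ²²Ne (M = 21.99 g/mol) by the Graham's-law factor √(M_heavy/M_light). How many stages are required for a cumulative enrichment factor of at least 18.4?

Single-stage factor α = √(21.99/19.99), so ln α = ½ ln(1.10005) = 0.04768.
Need α^N ≥ 18.4 ⇒ N ≥ ln(18.4) / ln α = 2.912 / 0.04768 = 61.08.
Minimum whole number of stages: N = 62.

62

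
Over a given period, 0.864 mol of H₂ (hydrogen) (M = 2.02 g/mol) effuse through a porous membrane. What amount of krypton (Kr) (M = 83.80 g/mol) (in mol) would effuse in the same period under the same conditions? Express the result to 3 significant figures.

From Graham's law, rate_Kr/rate_H₂ = √(M_H₂/M_Kr) = √(2.02/83.80) = √0.02411 = 0.1553.
So the amount for Kr is 0.864 × 0.1553 = 0.134 mol.

0.134 mol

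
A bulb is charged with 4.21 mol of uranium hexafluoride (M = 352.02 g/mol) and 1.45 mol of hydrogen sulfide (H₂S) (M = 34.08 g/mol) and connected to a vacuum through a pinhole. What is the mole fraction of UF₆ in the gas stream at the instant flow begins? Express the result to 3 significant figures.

0.475

Effusion rate of each component ∝ n_i/√M_i (partial pressure × 1/√M).
So x_UF₆ in the escaping gas = (n_UF₆/√M_UF₆) / Σ(n_i/√M_i)
= (4.21/√352.02) / (4.21/√352.02 + 1.45/√34.08) = 0.2244/(0.2244 + 0.2484) = 0.475.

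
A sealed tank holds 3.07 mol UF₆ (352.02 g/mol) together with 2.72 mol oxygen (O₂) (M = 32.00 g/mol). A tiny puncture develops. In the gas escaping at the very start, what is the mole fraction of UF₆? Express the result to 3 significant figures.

The effusion rate of species i is ∝ p_i/√M_i ∝ n_i/√M_i.
Mole fraction of UF₆ in the effusate = (n_UF₆/√M_UF₆) / (n_UF₆/√M_UF₆ + n_O₂/√M_O₂)
= (3.07/√352.02) / (3.07/√352.02 + 2.72/√32.00) = 0.1636/(0.1636 + 0.4808) = 0.254.

0.254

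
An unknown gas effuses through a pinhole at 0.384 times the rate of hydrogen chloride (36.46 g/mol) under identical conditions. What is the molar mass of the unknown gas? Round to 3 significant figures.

Using Graham's law: rate_X/rate_HCl = √(M_HCl/M_X).
0.384 = √(36.46/M_X)
M_X = 36.46 / 0.384² = 36.46 / 0.1475 = 247 g/mol

247 g/mol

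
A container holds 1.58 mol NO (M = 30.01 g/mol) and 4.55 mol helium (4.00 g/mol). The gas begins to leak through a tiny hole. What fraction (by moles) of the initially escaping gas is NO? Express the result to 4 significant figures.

0.1125

The effusion rate of species i is ∝ p_i/√M_i ∝ n_i/√M_i.
So x_NO in the escaping gas = (n_NO/√M_NO) / Σ(n_i/√M_i)
= (1.58/√30.01) / (1.58/√30.01 + 4.55/√4.00) = 0.2884/(0.2884 + 2.275) = 0.1125.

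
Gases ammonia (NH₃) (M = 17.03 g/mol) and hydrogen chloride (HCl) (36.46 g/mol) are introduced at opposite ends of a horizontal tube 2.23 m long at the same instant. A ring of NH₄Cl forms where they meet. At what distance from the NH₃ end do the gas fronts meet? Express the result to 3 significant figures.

1.32 m

Graham's law gives d_NH₃/d_HCl = rate_NH₃/rate_HCl = √(M_HCl/M_NH₃) = √(36.46/17.03) = 1.463.
With d_NH₃ + d_HCl = 2.23 m, d_HCl = 2.23/(1 + 1.463) = 0.9053 m.
d_NH₃ = 2.23 − 0.9053 = 1.32 m.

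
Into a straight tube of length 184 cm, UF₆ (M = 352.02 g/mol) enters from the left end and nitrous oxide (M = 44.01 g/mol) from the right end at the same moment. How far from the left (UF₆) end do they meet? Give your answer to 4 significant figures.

Graham's law gives d_UF₆/d_N₂O = rate_UF₆/rate_N₂O = √(M_N₂O/M_UF₆) = √(44.01/352.02) = 0.3536.
With d_UF₆ + d_N₂O = 184 cm, d_N₂O = 184/(1 + 0.3536) = 135.9 cm.
d_UF₆ = 184 − 135.9 = 48.06 cm.

48.06 cm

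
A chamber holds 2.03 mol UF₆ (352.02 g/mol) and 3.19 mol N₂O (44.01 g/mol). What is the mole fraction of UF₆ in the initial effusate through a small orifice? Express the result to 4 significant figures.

Rate_i ∝ x_i/√M_i (Graham's law weighted by mole fraction), so the effusate composition follows n_i/√M_i.
Mole fraction of UF₆ in the effusate = (n_UF₆/√M_UF₆) / (n_UF₆/√M_UF₆ + n_N₂O/√M_N₂O)
= (2.03/√352.02) / (2.03/√352.02 + 3.19/√44.01) = 0.1082/(0.1082 + 0.4809) = 0.1837.

0.1837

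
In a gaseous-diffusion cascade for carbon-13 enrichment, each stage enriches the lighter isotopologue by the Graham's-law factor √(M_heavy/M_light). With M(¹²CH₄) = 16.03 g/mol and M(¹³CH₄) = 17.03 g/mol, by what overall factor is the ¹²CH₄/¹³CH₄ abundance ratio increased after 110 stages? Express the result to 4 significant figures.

27.89

Each stage multiplies the ratio by α = √(17.03/16.03), so after 110 stages the overall factor is α^110 = (17.03/16.03)^(110/2).
= 1.06238^55 = 27.89.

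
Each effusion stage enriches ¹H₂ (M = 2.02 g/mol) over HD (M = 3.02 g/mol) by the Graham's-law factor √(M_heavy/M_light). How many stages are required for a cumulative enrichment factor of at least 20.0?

15

With α = √(3.02/2.02) per stage, ln α = ½ ln(1.49505) = 0.2011.
Need α^N ≥ 20.0 ⇒ N ≥ ln(20.0) / ln α = 2.996 / 0.2011 = 14.90.
So at least 15 stages are needed.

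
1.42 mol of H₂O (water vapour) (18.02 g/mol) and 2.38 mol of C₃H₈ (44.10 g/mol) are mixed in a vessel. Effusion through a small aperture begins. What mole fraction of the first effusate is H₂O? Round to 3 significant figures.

0.483

Rate_i ∝ x_i/√M_i (Graham's law weighted by mole fraction), so the effusate composition follows n_i/√M_i.
x_H₂O(eff) = (n_H₂O/√M_H₂O) / (n_H₂O/√M_H₂O + n_C₃H₈/√M_C₃H₈)
= (1.42/√18.02) / (1.42/√18.02 + 2.38/√44.10) = 0.3345/(0.3345 + 0.3584) = 0.483.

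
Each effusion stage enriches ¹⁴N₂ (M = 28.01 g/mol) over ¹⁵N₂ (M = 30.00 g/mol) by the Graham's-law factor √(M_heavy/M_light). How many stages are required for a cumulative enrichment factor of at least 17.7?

84

With α = √(30.00/28.01) per stage, ln α = ½ ln(1.07105) = 0.03432.
Need α^N ≥ 17.7 ⇒ N ≥ ln(17.7) / ln α = 2.874 / 0.03432 = 83.73.
Minimum whole number of stages: N = 84.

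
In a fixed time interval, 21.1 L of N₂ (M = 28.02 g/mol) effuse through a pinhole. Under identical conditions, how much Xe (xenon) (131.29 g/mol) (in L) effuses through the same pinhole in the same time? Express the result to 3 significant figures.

9.75 L

Graham's law gives rate_Xe/rate_N₂ = √(M_N₂/M_Xe) = √(28.02/131.29) = √0.2134 = 0.4620.
So the volume for Xe is 21.1 × 0.4620 = 9.75 L.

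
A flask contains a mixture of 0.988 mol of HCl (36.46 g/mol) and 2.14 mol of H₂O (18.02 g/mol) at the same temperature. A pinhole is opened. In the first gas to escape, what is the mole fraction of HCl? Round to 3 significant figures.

Effusion rate of each component ∝ n_i/√M_i (partial pressure × 1/√M).
x_HCl(eff) = (n_HCl/√M_HCl) / (n_HCl/√M_HCl + n_H₂O/√M_H₂O)
= (0.988/√36.46) / (0.988/√36.46 + 2.14/√18.02) = 0.1636/(0.1636 + 0.5041) = 0.245.

0.245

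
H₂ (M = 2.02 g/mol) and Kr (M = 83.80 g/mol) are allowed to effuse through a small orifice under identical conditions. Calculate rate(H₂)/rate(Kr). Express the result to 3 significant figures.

Graham's law gives rate_H₂/rate_Kr = √(M_Kr/M_H₂) = √(83.80/2.02) = √41.49 = 6.44.

6.44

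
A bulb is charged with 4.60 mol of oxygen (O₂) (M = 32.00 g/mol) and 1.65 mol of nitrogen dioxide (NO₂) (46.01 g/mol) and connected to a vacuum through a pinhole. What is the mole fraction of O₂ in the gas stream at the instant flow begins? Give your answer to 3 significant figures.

0.770

Effusion rate of each component ∝ n_i/√M_i (partial pressure × 1/√M).
x_O₂(eff) = (n_O₂/√M_O₂) / (n_O₂/√M_O₂ + n_NO₂/√M_NO₂)
= (4.60/√32.00) / (4.60/√32.00 + 1.65/√46.01) = 0.8132/(0.8132 + 0.2433) = 0.770.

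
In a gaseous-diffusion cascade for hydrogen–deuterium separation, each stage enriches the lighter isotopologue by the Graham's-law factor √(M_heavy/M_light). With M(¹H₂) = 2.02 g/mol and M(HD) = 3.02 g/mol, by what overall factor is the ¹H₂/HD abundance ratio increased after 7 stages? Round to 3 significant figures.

The single-stage factor is √(M_heavy/M_light), so 7 stages give [√(3.02/2.02)]^7 = (3.02/2.02)^(7/2).
= 1.49505^(7/2) = 4.09.

4.09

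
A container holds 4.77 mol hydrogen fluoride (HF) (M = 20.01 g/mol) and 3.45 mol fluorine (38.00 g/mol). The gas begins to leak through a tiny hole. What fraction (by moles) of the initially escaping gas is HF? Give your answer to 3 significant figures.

Each component's effusion rate ∝ (its partial pressure)·(1/√M) ∝ n_i/√M_i.
x_HF(eff) = (n_HF/√M_HF) / (n_HF/√M_HF + n_F₂/√M_F₂)
= (4.77/√20.01) / (4.77/√20.01 + 3.45/√38.00) = 1.066/(1.066 + 0.5597) = 0.656.

0.656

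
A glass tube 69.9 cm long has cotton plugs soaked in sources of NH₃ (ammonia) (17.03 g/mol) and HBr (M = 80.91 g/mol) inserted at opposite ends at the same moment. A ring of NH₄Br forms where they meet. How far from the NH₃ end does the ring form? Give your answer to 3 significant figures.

47.9 cm

Graham's law gives d_NH₃/d_HBr = rate_NH₃/rate_HBr = √(M_HBr/M_NH₃) = √(80.91/17.03) = 2.180.
With d_NH₃ + d_HBr = 69.9 cm, d_HBr = 69.9/(1 + 2.180) = 21.98 cm.
d_NH₃ = 69.9 − 21.98 = 47.9 cm.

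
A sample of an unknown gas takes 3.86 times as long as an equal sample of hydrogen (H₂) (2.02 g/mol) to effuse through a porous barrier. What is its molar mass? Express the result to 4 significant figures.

Graham's law gives t_X/t_H₂ = √(M_X/M_H₂).
3.86 = √(M_X/2.02)
M_X = 2.02 × 3.86² = 2.02 × 14.90 = 30.10 g/mol

30.10 g/mol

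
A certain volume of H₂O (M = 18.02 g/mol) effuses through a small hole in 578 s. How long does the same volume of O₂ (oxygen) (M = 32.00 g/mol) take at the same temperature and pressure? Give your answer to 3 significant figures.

By Graham's law, t_O₂/t_H₂O = √(M_O₂/M_H₂O) = √(32.00/18.02) = √1.776 = 1.333.
So the time for O₂ is 578 × 1.333 = 770 s.

770 s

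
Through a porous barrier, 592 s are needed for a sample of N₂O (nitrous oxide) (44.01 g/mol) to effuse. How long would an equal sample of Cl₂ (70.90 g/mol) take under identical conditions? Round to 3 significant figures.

751 s

By Graham's law, t_Cl₂/t_N₂O = √(M_Cl₂/M_N₂O) = √(70.90/44.01) = √1.611 = 1.269.
So the time for Cl₂ is 592 × 1.269 = 751 s.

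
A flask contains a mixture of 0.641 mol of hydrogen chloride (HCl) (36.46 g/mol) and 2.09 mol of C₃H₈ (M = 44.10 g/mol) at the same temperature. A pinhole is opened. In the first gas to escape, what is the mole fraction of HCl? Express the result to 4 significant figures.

The effusion rate of species i is ∝ p_i/√M_i ∝ n_i/√M_i.
x_HCl(eff) = (n_HCl/√M_HCl) / (n_HCl/√M_HCl + n_C₃H₈/√M_C₃H₈)
= (0.641/√36.46) / (0.641/√36.46 + 2.09/√44.10) = 0.1062/(0.1062 + 0.3147) = 0.2522.

0.2522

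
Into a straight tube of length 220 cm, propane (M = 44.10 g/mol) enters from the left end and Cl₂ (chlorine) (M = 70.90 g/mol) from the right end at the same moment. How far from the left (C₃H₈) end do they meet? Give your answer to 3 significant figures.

Graham's law gives d_C₃H₈/d_Cl₂ = rate_C₃H₈/rate_Cl₂ = √(M_Cl₂/M_C₃H₈) = √(70.90/44.10) = 1.268.
With d_C₃H₈ + d_Cl₂ = 220 cm, d_Cl₂ = 220/(1 + 1.268) = 97.00 cm.
d_C₃H₈ = 220 − 97.00 = 123 cm.

123 cm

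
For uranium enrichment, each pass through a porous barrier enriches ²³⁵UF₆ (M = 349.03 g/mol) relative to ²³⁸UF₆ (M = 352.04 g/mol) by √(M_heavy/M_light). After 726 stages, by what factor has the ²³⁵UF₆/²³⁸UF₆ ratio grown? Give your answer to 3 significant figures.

Overall factor = α^726 with α = √(352.04/349.03), i.e. (352.04/349.03)^(726/2).
= 1.00862^363 = 22.6.

22.6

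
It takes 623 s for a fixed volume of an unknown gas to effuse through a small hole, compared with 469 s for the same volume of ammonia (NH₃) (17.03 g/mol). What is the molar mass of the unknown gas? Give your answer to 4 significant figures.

From Graham's law, t_X/t_NH₃ = √(M_X/M_NH₃).
623/469 = 1.328 = √(M_X/17.03)
M_X = 17.03 × 1.328² = 17.03 × 1.765 = 30.05 g/mol

30.05 g/mol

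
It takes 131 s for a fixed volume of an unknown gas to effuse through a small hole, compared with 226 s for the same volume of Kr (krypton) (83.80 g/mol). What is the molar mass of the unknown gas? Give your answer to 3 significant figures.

28.2 g/mol

Graham's law gives t_X/t_Kr = √(M_X/M_Kr).
131/226 = 0.5796 = √(M_X/83.80)
M_X = 83.80 × 0.5796² = 83.80 × 0.3360 = 28.2 g/mol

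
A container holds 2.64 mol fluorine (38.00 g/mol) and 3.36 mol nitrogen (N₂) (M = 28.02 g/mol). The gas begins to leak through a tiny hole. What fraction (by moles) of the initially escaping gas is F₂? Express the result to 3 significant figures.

0.403

Effusion rate of each component ∝ n_i/√M_i (partial pressure × 1/√M).
Mole fraction of F₂ in the effusate = (n_F₂/√M_F₂) / (n_F₂/√M_F₂ + n_N₂/√M_N₂)
= (2.64/√38.00) / (2.64/√38.00 + 3.36/√28.02) = 0.4283/(0.4283 + 0.6348) = 0.403.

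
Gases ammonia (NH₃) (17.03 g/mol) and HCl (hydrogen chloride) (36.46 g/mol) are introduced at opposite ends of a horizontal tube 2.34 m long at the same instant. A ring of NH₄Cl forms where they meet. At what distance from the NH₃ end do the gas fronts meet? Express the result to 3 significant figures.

1.39 m

Graham's law gives d_NH₃/d_HCl = rate_NH₃/rate_HCl = √(M_HCl/M_NH₃) = √(36.46/17.03) = 1.463.
With d_NH₃ + d_HCl = 2.34 m, d_HCl = 2.34/(1 + 1.463) = 0.9500 m.
d_NH₃ = 2.34 − 0.9500 = 1.39 m.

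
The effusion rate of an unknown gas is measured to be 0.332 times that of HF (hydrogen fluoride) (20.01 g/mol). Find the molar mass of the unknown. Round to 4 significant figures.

From Graham's law, rate_X/rate_HF = √(M_HF/M_X).
0.332 = √(20.01/M_X)
M_X = 20.01 / 0.332² = 20.01 / 0.1102 = 181.5 g/mol

181.5 g/mol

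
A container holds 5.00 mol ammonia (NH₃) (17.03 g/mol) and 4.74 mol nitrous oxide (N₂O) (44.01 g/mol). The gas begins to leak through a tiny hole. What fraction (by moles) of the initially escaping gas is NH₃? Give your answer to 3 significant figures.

The effusion rate of species i is ∝ p_i/√M_i ∝ n_i/√M_i.
Mole fraction of NH₃ in the effusate = (n_NH₃/√M_NH₃) / (n_NH₃/√M_NH₃ + n_N₂O/√M_N₂O)
= (5.00/√17.03) / (5.00/√17.03 + 4.74/√44.01) = 1.212/(1.212 + 0.7145) = 0.629.

0.629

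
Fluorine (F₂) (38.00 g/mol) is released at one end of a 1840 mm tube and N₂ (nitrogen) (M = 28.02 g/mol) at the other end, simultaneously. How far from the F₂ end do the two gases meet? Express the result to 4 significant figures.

The fronts meet when d_F₂ + d_N₂ = L with d_F₂/d_N₂ = √(M_N₂/M_F₂) (Graham's law). Here √(M_N₂/M_F₂) = √(28.02/38.00) = 0.8587.
With d_F₂ + d_N₂ = 1840 mm, d_N₂ = 1840/(1 + 0.8587) = 989.9 mm.
d_F₂ = 1840 − 989.9 = 850.1 mm.

850.1 mm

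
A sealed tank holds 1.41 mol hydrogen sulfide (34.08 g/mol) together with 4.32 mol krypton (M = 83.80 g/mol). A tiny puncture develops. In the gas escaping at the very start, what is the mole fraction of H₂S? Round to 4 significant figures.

0.3385

The effusion rate of species i is ∝ p_i/√M_i ∝ n_i/√M_i.
Mole fraction of H₂S in the effusate = (n_H₂S/√M_H₂S) / (n_H₂S/√M_H₂S + n_Kr/√M_Kr)
= (1.41/√34.08) / (1.41/√34.08 + 4.32/√83.80) = 0.2415/(0.2415 + 0.4719) = 0.3385.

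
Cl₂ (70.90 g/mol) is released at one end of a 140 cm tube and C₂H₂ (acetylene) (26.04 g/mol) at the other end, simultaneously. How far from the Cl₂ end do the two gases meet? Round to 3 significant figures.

In equal time, each gas travels a distance ∝ its rate ∝ 1/√M, so d_Cl₂/d_C₂H₂ = √(M_C₂H₂/M_Cl₂) = √(26.04/70.90) = 0.6060.
With d_Cl₂ + d_C₂H₂ = 140 cm, d_C₂H₂ = 140/(1 + 0.6060) = 87.17 cm.
d_Cl₂ = 140 − 87.17 = 52.8 cm.

52.8 cm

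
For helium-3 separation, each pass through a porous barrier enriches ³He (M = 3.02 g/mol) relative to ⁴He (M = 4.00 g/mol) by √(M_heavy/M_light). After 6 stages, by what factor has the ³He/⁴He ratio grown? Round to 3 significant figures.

2.32

The single-stage factor is √(M_heavy/M_light), so 6 stages give [√(4.00/3.02)]^6 = (4.00/3.02)^(6/2).
= 1.32450^3 = 2.32.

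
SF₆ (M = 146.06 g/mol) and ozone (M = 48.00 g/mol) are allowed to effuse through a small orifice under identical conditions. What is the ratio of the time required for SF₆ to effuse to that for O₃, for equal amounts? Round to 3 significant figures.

1.74

Since effusion rate ∝ 1/√M, t_SF₆/t_O₃ = √(M_SF₆/M_O₃) = √(146.06/48.00) = √3.043 = 1.74.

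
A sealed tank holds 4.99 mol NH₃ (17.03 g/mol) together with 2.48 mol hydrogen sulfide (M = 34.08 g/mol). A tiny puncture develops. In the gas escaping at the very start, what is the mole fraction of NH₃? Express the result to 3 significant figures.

Effusion rate of each component ∝ n_i/√M_i (partial pressure × 1/√M).
Mole fraction of NH₃ in the effusate = (n_NH₃/√M_NH₃) / (n_NH₃/√M_NH₃ + n_H₂S/√M_H₂S)
= (4.99/√17.03) / (4.99/√17.03 + 2.48/√34.08) = 1.209/(1.209 + 0.4248) = 0.740.

0.740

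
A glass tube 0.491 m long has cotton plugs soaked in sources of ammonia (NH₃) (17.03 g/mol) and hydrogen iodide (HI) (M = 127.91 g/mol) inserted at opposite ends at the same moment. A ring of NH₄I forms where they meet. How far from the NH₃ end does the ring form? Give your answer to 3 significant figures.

0.360 m

Graham's law gives d_NH₃/d_HI = rate_NH₃/rate_HI = √(M_HI/M_NH₃) = √(127.91/17.03) = 2.741.
With d_NH₃ + d_HI = 0.491 m, d_HI = 0.491/(1 + 2.741) = 0.1313 m.
d_NH₃ = 0.491 − 0.1313 = 0.360 m.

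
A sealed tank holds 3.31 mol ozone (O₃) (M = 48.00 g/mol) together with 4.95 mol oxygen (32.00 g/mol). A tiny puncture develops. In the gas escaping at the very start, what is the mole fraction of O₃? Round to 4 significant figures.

Each component's effusion rate ∝ (its partial pressure)·(1/√M) ∝ n_i/√M_i.
Mole fraction of O₃ in the effusate = (n_O₃/√M_O₃) / (n_O₃/√M_O₃ + n_O₂/√M_O₂)
= (3.31/√48.00) / (3.31/√48.00 + 4.95/√32.00) = 0.4778/(0.4778 + 0.8750) = 0.3532.

0.3532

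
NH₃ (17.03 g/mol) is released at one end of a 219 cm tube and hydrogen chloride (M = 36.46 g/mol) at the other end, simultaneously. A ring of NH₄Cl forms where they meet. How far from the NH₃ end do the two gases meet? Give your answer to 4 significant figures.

In equal time, each gas travels a distance ∝ its rate ∝ 1/√M, so d_NH₃/d_HCl = √(M_HCl/M_NH₃) = √(36.46/17.03) = 1.463.
With d_NH₃ + d_HCl = 219 cm, d_HCl = 219/(1 + 1.463) = 88.91 cm.
d_NH₃ = 219 − 88.91 = 130.1 cm.

130.1 cm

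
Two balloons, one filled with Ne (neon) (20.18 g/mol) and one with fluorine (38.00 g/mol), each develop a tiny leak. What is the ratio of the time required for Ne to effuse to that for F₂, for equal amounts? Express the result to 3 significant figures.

Using Graham's law: t_Ne/t_F₂ = √(M_Ne/M_F₂) = √(20.18/38.00) = √0.5311 = 0.729.

0.729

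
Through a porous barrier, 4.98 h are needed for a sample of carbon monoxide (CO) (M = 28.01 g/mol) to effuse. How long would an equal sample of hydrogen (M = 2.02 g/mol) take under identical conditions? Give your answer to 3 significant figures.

1.34 h

By Graham's law, t_H₂/t_CO = √(M_H₂/M_CO) = √(2.02/28.01) = √0.07212 = 0.2685.
So the time for H₂ is 4.98 × 0.2685 = 1.34 h.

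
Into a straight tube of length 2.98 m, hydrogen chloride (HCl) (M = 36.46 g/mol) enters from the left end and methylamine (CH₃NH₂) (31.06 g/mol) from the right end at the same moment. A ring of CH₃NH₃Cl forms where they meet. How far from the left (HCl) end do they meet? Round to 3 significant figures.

Distances travelled in equal time are proportional to diffusion rates, so d_HCl/d_CH₃NH₂ = √(M_CH₃NH₂/M_HCl) = √(31.06/36.46) = 0.9230.
With d_HCl + d_CH₃NH₂ = 2.98 m, d_CH₃NH₂ = 2.98/(1 + 0.9230) = 1.550 m.
d_HCl = 2.98 − 1.550 = 1.43 m.

1.43 m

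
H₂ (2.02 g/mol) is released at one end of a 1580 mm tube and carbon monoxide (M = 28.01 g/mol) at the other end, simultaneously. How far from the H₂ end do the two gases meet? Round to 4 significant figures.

In equal time, each gas travels a distance ∝ its rate ∝ 1/√M, so d_H₂/d_CO = √(M_CO/M_H₂) = √(28.01/2.02) = 3.724.
With d_H₂ + d_CO = 1580 mm, d_CO = 1580/(1 + 3.724) = 334.5 mm.
d_H₂ = 1580 − 334.5 = 1246 mm.

1246 mm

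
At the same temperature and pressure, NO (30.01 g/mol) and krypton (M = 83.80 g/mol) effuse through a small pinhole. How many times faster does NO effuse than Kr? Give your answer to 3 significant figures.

Using Graham's law: rate_NO/rate_Kr = √(M_Kr/M_NO) = √(83.80/30.01) = √2.792 = 1.67.

1.67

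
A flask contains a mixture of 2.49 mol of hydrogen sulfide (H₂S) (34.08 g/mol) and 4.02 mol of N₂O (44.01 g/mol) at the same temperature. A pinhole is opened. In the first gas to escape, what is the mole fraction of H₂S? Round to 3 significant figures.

0.413

Effusion rate of each component ∝ n_i/√M_i (partial pressure × 1/√M).
x_H₂S(eff) = (n_H₂S/√M_H₂S) / (n_H₂S/√M_H₂S + n_N₂O/√M_N₂O)
= (2.49/√34.08) / (2.49/√34.08 + 4.02/√44.01) = 0.4265/(0.4265 + 0.6060) = 0.413.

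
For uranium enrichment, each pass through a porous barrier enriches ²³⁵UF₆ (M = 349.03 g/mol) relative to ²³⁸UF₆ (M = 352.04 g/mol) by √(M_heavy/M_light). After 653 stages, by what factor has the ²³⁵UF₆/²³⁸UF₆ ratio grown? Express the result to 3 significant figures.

Each stage multiplies the ratio by α = √(352.04/349.03), so after 653 stages the overall factor is α^653 = (352.04/349.03)^(653/2).
= 1.00862^(653/2) = 16.5.

16.5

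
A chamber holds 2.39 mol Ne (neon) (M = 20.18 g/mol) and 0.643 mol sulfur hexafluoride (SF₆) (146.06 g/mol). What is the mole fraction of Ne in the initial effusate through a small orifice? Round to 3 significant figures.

Effusion rate of each component ∝ n_i/√M_i (partial pressure × 1/√M).
x_Ne(eff) = (n_Ne/√M_Ne) / (n_Ne/√M_Ne + n_SF₆/√M_SF₆)
= (2.39/√20.18) / (2.39/√20.18 + 0.643/√146.06) = 0.5320/(0.5320 + 0.05320) = 0.909.

0.909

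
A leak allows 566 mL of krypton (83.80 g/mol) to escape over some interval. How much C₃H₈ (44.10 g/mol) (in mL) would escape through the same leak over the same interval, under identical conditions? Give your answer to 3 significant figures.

780 mL

Since effusion rate ∝ 1/√M, rate_C₃H₈/rate_Kr = √(M_Kr/M_C₃H₈) = √(83.80/44.10) = √1.900 = 1.378.
So the volume for C₃H₈ is 566 × 1.378 = 780 mL.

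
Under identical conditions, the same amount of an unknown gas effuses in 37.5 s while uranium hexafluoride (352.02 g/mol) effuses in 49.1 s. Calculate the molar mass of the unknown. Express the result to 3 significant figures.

205 g/mol

Graham's law gives t_X/t_UF₆ = √(M_X/M_UF₆).
37.5/49.1 = 0.7637 = √(M_X/352.02)
M_X = 352.02 × 0.7637² = 352.02 × 0.5833 = 205 g/mol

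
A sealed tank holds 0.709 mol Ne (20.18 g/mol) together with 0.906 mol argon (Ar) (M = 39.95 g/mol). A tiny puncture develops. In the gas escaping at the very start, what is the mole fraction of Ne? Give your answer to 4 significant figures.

0.5241

Rate_i ∝ x_i/√M_i (Graham's law weighted by mole fraction), so the effusate composition follows n_i/√M_i.
So x_Ne in the escaping gas = (n_Ne/√M_Ne) / Σ(n_i/√M_i)
= (0.709/√20.18) / (0.709/√20.18 + 0.906/√39.95) = 0.1578/(0.1578 + 0.1433) = 0.5241.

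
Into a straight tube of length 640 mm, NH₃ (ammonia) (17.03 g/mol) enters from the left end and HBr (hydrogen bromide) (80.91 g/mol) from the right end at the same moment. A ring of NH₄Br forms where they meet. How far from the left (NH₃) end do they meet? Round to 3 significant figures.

Graham's law gives d_NH₃/d_HBr = rate_NH₃/rate_HBr = √(M_HBr/M_NH₃) = √(80.91/17.03) = 2.180.
With d_NH₃ + d_HBr = 640 mm, d_HBr = 640/(1 + 2.180) = 201.3 mm.
d_NH₃ = 640 − 201.3 = 439 mm.

439 mm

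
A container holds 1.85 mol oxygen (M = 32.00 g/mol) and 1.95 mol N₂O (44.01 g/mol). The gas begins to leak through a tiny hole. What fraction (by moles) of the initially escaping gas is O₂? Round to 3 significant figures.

Each component's effusion rate ∝ (its partial pressure)·(1/√M) ∝ n_i/√M_i.
Mole fraction of O₂ in the effusate = (n_O₂/√M_O₂) / (n_O₂/√M_O₂ + n_N₂O/√M_N₂O)
= (1.85/√32.00) / (1.85/√32.00 + 1.95/√44.01) = 0.3270/(0.3270 + 0.2939) = 0.527.

0.527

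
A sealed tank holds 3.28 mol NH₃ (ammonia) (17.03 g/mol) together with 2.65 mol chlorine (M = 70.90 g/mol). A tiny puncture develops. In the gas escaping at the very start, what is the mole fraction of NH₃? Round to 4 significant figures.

0.7164

The effusion rate of species i is ∝ p_i/√M_i ∝ n_i/√M_i.
So x_NH₃ in the escaping gas = (n_NH₃/√M_NH₃) / Σ(n_i/√M_i)
= (3.28/√17.03) / (3.28/√17.03 + 2.65/√70.90) = 0.7948/(0.7948 + 0.3147) = 0.7164.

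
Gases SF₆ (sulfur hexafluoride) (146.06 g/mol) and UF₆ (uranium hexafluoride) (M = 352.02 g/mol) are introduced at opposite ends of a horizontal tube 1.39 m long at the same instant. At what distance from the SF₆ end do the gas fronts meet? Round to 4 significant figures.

The fronts meet when d_SF₆ + d_UF₆ = L with d_SF₆/d_UF₆ = √(M_UF₆/M_SF₆) (Graham's law). Here √(M_UF₆/M_SF₆) = √(352.02/146.06) = 1.552.
With d_SF₆ + d_UF₆ = 1.39 m, d_UF₆ = 1.39/(1 + 1.552) = 0.5446 m.
d_SF₆ = 1.39 − 0.5446 = 0.8454 m.

0.8454 m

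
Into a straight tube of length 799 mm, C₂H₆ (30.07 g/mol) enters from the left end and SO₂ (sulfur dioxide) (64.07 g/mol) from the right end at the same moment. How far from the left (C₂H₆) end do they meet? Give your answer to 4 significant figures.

In equal time, each gas travels a distance ∝ its rate ∝ 1/√M, so d_C₂H₆/d_SO₂ = √(M_SO₂/M_C₂H₆) = √(64.07/30.07) = 1.460.
With d_C₂H₆ + d_SO₂ = 799 mm, d_SO₂ = 799/(1 + 1.460) = 324.8 mm.
d_C₂H₆ = 799 − 324.8 = 474.2 mm.

474.2 mm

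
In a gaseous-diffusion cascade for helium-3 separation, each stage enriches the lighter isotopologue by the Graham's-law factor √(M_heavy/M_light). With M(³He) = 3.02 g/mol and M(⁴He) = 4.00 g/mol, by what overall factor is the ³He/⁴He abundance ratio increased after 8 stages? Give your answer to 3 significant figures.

Each stage multiplies the ratio by α = √(4.00/3.02), so after 8 stages the overall factor is α^8 = (4.00/3.02)^(8/2).
= 1.32450^4 = 3.08.

3.08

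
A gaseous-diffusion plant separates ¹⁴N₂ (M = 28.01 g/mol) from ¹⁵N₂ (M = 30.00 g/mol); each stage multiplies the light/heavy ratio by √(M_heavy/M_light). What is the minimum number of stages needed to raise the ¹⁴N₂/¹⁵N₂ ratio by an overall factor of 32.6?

102

Per stage α = (30.00/28.01)^(1/2) = 1.07105^0.5, giving ln α = 0.03432.
Need α^N ≥ 32.6 ⇒ N ≥ ln(32.6) / ln α = 3.484 / 0.03432 = 101.53.
So at least 102 stages are needed.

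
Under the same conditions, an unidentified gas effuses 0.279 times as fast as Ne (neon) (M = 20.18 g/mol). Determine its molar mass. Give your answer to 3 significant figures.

By Graham's law, rate_X/rate_Ne = √(M_Ne/M_X).
0.279 = √(20.18/M_X)
M_X = 20.18 / 0.279² = 20.18 / 0.07784 = 259 g/mol

259 g/mol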